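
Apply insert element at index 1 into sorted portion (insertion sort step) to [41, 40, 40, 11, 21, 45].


After one pass: [40, 41, 40, 11, 21, 45]


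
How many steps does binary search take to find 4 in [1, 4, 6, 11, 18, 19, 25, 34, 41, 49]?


Search for 4:
[0,9] mid=4 arr[4]=18
[0,3] mid=1 arr[1]=4
Total: 2 comparisons


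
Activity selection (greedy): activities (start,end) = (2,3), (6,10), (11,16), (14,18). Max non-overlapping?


Greedy: pick earliest-ending, then skip overlaps.
Selected (3 activities): [(2, 3), (6, 10), (11, 16)]


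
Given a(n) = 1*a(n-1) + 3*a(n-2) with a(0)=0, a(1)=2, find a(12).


Build bottom-up:
...a(10)=2318, a(11)=5366, a(12)=1*5366+3*2318=12320


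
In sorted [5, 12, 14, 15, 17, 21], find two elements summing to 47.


Two pointers: lo=0, hi=5
No pair sums to 47


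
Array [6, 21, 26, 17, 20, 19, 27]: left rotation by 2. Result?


Left rotate by 2: [26, 17, 20, 19, 27, 6, 21]


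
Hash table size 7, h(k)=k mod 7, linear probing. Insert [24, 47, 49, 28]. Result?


Insertions: 24->slot 3; 47->slot 5; 49->slot 0; 28->slot 1
Table: [49, 28, None, 24, None, 47, None]


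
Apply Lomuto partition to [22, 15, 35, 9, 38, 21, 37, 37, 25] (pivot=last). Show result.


Elements <= 25 go left of pivot.
Result: [22, 15, 9, 21, 25, 35, 37, 37, 38], pivot at index 4


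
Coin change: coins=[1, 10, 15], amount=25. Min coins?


dp[0]=0; dp[i]=1+min(dp[i-c] for c in coins)
...dp[20]=2, dp[21]=3, dp[22]=4, dp[23]=5, dp[24]=6, dp[25]=2
Minimum coins for 25 = 2


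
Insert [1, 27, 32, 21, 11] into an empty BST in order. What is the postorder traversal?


Root = 1; build tree by BST insertion.
Postorder traversal: [11, 21, 32, 27, 1]


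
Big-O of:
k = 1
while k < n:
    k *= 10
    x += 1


Per nesting level: O(log n) = O(log n)
Complexity: O(log n)


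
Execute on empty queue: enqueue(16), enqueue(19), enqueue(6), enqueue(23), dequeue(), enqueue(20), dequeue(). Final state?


enqueue(16) -> [16]
enqueue(19) -> [16, 19]
enqueue(6) -> [16, 19, 6]
enqueue(23) -> [16, 19, 6, 23]
dequeue() returns 16 -> [19, 6, 23]
enqueue(20) -> [19, 6, 23, 20]
dequeue() returns 19 -> [6, 23, 20]
Final queue (front to back): [6, 23, 20]


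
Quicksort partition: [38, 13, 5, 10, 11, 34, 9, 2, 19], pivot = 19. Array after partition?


Elements <= 19 go left of pivot.
Result: [13, 5, 10, 11, 9, 2, 19, 34, 38], pivot at index 6


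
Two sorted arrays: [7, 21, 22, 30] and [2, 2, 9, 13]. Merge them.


Compare heads, take smaller each step.
Merged: [2, 2, 7, 9, 13, 21, 22, 30]


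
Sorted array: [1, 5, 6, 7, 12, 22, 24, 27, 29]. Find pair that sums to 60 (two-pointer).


Two pointers: lo=0, hi=8
No pair sums to 60


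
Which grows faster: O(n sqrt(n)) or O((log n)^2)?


polylogarithmic grows slower than n^1.5
O((log n)^2) is asymptotically smaller; O(n sqrt(n)) grows faster


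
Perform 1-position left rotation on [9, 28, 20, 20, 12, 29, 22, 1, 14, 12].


Left rotate by 1: [28, 20, 20, 12, 29, 22, 1, 14, 12, 9]


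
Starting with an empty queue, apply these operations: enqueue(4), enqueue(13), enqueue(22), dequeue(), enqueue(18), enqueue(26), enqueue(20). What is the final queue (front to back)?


enqueue(4) -> [4]
enqueue(13) -> [4, 13]
enqueue(22) -> [4, 13, 22]
dequeue() returns 4 -> [13, 22]
enqueue(18) -> [13, 22, 18]
enqueue(26) -> [13, 22, 18, 26]
enqueue(20) -> [13, 22, 18, 26, 20]
Final queue (front to back): [13, 22, 18, 26, 20]


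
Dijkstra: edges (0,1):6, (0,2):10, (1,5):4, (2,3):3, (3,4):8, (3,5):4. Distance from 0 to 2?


Dijkstra from 0:
Distances: {0: 0, 1: 6, 2: 10, 3: 13, 4: 21, 5: 10}
Shortest distance to 2 = 10, path = [0, 2]


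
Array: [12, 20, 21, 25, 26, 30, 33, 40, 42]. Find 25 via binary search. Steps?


Search for 25:
[0,8] mid=4 arr[4]=26
[0,3] mid=1 arr[1]=20
[2,3] mid=2 arr[2]=21
[3,3] mid=3 arr[3]=25
Total: 4 comparisons


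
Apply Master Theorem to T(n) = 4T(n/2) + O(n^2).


a=4, b=2, c=2. log_2(4)=2 = c=2. Case 2: O(n^c log n) = O(n^2 log n)
Complexity: O(n^2 log n)


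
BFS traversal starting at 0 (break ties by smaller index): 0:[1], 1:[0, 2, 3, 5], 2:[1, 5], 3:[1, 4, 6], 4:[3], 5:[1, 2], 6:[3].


BFS queue: start with [0]
Visit order: [0, 1, 2, 3, 5, 4, 6]


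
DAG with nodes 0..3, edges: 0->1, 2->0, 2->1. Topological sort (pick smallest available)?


Kahn's algorithm, process smallest node first
Order: [2, 0, 1, 3]


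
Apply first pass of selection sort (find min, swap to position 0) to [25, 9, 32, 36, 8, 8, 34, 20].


After one pass: [8, 9, 32, 36, 25, 8, 34, 20]


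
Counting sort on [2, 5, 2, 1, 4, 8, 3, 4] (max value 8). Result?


Count array: [0, 1, 2, 1, 2, 1, 0, 0, 1]
Reconstruct: [1, 2, 2, 3, 4, 4, 5, 8]


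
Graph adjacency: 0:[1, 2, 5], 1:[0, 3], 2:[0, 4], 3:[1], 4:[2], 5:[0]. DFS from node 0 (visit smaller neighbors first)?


DFS stack-based: start with [0]
Visit order: [0, 1, 3, 2, 4, 5]


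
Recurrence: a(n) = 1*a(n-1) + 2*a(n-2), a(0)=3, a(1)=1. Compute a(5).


Build bottom-up:
...a(3)=9, a(4)=23, a(5)=1*23+2*9=41


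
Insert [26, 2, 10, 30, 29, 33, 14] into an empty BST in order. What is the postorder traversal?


Root = 26; build tree by BST insertion.
Postorder traversal: [14, 10, 2, 29, 33, 30, 26]


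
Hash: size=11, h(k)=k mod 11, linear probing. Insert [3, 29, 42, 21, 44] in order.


Insertions: 3->slot 3; 29->slot 7; 42->slot 9; 21->slot 10; 44->slot 0
Table: [44, None, None, 3, None, None, None, 29, None, 42, 21]


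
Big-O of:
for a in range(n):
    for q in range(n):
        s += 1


Per nesting level: O(n) * O(n) = O(n^2)
Complexity: O(n^2)


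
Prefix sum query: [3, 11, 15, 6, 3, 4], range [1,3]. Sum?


Prefix sums: [0, 3, 14, 29, 35, 38, 42]
Sum[1..3] = prefix[4] - prefix[1] = 35 - 3 = 32


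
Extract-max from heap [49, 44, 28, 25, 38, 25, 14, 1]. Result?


Max = 49
Replace root with last, heapify down
Resulting heap: [44, 38, 28, 25, 1, 25, 14]


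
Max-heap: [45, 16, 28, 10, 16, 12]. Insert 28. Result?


Append 28: [45, 16, 28, 10, 16, 12, 28]
Bubble up: no swaps needed
Result: [45, 16, 28, 10, 16, 12, 28]


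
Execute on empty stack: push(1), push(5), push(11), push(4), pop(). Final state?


push(1) -> [1]
push(5) -> [1, 5]
push(11) -> [1, 5, 11]
push(4) -> [1, 5, 11, 4]
pop() returns 4 -> [1, 5, 11]
Final stack (bottom to top): [1, 5, 11]


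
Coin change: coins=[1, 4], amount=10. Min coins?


dp[0]=0; dp[i]=1+min(dp[i-c] for c in coins)
...dp[5]=2, dp[6]=3, dp[7]=4, dp[8]=2, dp[9]=3, dp[10]=4
Minimum coins for 10 = 4


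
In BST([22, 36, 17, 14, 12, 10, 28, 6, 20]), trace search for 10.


BST root = 22
Search for 10: compare at each node
Path: [22, 17, 14, 12, 10]


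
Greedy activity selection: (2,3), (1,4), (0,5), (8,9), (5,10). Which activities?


Greedy: pick earliest-ending, then skip overlaps.
Selected (2 activities): [(2, 3), (8, 9)]


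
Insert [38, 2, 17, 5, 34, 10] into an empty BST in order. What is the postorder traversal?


Root = 38; build tree by BST insertion.
Postorder traversal: [10, 5, 34, 17, 2, 38]


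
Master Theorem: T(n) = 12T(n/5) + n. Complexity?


a=12, b=5, c=1. log_5(12)=1.544 > c=1. Case 1: O(n^log_b(a)) = O(n^1.544)
Complexity: O(n^1.544)


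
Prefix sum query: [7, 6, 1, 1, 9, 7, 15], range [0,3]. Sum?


Prefix sums: [0, 7, 13, 14, 15, 24, 31, 46]
Sum[0..3] = prefix[4] - prefix[0] = 15 - 0 = 15


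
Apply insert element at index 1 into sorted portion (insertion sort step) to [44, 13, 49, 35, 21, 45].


After one pass: [13, 44, 49, 35, 21, 45]


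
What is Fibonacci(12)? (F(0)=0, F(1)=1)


F(n)=F(n-1)+F(n-2)
...F(10)=55, F(11)=89, F(12)=144


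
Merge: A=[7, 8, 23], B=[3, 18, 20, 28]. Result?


Compare heads, take smaller each step.
Merged: [3, 7, 8, 18, 20, 23, 28]


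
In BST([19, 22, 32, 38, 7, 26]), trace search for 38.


BST root = 19
Search for 38: compare at each node
Path: [19, 22, 32, 38]


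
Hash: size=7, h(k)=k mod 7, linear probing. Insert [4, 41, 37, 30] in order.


Insertions: 4->slot 4; 41->slot 6; 37->slot 2; 30->slot 3
Table: [None, None, 37, 30, 4, None, 41]


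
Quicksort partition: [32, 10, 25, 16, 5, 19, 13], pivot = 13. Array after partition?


Elements <= 13 go left of pivot.
Result: [10, 5, 13, 16, 32, 19, 25], pivot at index 2


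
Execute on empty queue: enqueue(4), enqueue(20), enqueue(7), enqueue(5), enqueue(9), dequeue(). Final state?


enqueue(4) -> [4]
enqueue(20) -> [4, 20]
enqueue(7) -> [4, 20, 7]
enqueue(5) -> [4, 20, 7, 5]
enqueue(9) -> [4, 20, 7, 5, 9]
dequeue() returns 4 -> [20, 7, 5, 9]
Final queue (front to back): [20, 7, 5, 9]


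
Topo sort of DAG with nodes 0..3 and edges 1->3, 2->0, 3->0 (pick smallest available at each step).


Kahn's algorithm, process smallest node first
Order: [1, 2, 3, 0]


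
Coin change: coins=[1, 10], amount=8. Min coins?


dp[0]=0; dp[i]=1+min(dp[i-c] for c in coins)
...dp[3]=3, dp[4]=4, dp[5]=5, dp[6]=6, dp[7]=7, dp[8]=8
Minimum coins for 8 = 8


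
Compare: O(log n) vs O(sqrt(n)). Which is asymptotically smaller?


logarithmic grows slower than sublinear
O(log n) is asymptotically smaller; O(sqrt(n)) grows faster


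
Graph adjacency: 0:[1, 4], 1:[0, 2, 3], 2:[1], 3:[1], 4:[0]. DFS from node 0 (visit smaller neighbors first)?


DFS stack-based: start with [0]
Visit order: [0, 1, 2, 3, 4]


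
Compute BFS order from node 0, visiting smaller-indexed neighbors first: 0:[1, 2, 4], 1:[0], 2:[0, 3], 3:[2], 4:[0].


BFS queue: start with [0]
Visit order: [0, 1, 2, 4, 3]


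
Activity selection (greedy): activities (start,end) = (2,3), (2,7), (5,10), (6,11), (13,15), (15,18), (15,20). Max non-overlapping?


Greedy: pick earliest-ending, then skip overlaps.
Selected (4 activities): [(2, 3), (5, 10), (13, 15), (15, 18)]


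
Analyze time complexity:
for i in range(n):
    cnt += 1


Per nesting level: O(n) = O(n)
Complexity: O(n)


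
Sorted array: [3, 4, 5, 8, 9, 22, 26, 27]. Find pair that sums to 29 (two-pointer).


Two pointers: lo=0, hi=7
Found pair: (3, 26) summing to 29


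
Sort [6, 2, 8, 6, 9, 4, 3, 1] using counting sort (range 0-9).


Count array: [0, 1, 1, 1, 1, 0, 2, 0, 1, 1]
Reconstruct: [1, 2, 3, 4, 6, 6, 8, 9]


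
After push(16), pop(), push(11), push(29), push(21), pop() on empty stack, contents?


push(16) -> [16]
pop() returns 16 -> []
push(11) -> [11]
push(29) -> [11, 29]
push(21) -> [11, 29, 21]
pop() returns 21 -> [11, 29]
Final stack (bottom to top): [11, 29]


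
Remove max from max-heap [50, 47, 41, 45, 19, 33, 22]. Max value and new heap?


Max = 50
Replace root with last, heapify down
Resulting heap: [47, 45, 41, 22, 19, 33]


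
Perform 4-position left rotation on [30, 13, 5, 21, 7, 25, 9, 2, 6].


Left rotate by 4: [7, 25, 9, 2, 6, 30, 13, 5, 21]


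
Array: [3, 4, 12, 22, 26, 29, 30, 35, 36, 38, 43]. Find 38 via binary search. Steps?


Search for 38:
[0,10] mid=5 arr[5]=29
[6,10] mid=8 arr[8]=36
[9,10] mid=9 arr[9]=38
Total: 3 comparisons


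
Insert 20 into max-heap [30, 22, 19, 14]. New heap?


Append 20: [30, 22, 19, 14, 20]
Bubble up: no swaps needed
Result: [30, 22, 19, 14, 20]


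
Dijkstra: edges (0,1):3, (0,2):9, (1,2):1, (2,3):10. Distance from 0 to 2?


Dijkstra from 0:
Distances: {0: 0, 1: 3, 2: 4, 3: 14}
Shortest distance to 2 = 4, path = [0, 1, 2]


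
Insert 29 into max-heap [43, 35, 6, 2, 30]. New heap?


Append 29: [43, 35, 6, 2, 30, 29]
Bubble up: swap idx 5(29) with idx 2(6)
Result: [43, 35, 29, 2, 30, 6]


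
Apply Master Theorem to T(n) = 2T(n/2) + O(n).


a=2, b=2, c=1. log_2(2)=1 = c=1. Case 2: O(n^c log n) = O(n log n)
Complexity: O(n log n)


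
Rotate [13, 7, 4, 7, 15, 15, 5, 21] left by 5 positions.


Left rotate by 5: [15, 5, 21, 13, 7, 4, 7, 15]


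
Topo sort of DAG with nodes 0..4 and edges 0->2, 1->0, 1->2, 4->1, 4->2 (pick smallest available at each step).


Kahn's algorithm, process smallest node first
Order: [3, 4, 1, 0, 2]


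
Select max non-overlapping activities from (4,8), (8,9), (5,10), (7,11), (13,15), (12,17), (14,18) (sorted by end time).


Greedy: pick earliest-ending, then skip overlaps.
Selected (3 activities): [(4, 8), (8, 9), (13, 15)]


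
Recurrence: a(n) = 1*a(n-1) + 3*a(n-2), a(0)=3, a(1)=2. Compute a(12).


Build bottom-up:
...a(10)=6890, a(11)=15797, a(12)=1*15797+3*6890=36467


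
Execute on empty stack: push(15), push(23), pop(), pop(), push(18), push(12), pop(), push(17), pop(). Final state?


push(15) -> [15]
push(23) -> [15, 23]
pop() returns 23 -> [15]
pop() returns 15 -> []
push(18) -> [18]
push(12) -> [18, 12]
pop() returns 12 -> [18]
push(17) -> [18, 17]
pop() returns 17 -> [18]
Final stack (bottom to top): [18]


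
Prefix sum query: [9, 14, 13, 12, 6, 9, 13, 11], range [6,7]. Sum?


Prefix sums: [0, 9, 23, 36, 48, 54, 63, 76, 87]
Sum[6..7] = prefix[8] - prefix[6] = 87 - 63 = 24


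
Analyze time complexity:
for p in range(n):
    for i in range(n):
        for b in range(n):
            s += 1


Per nesting level: O(n) * O(n) * O(n) = O(n^3)
Complexity: O(n^3)


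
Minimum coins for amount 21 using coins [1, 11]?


dp[0]=0; dp[i]=1+min(dp[i-c] for c in coins)
...dp[16]=6, dp[17]=7, dp[18]=8, dp[19]=9, dp[20]=10, dp[21]=11
Minimum coins for 21 = 11


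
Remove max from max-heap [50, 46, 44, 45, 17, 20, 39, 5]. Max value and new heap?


Max = 50
Replace root with last, heapify down
Resulting heap: [46, 45, 44, 5, 17, 20, 39]


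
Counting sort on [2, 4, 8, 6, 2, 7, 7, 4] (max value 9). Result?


Count array: [0, 0, 2, 0, 2, 0, 1, 2, 1, 0]
Reconstruct: [2, 2, 4, 4, 6, 7, 7, 8]


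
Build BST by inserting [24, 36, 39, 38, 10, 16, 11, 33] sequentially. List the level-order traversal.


Root = 24; build tree by BST insertion.
Level-Order traversal: [24, 10, 36, 16, 33, 39, 11, 38]


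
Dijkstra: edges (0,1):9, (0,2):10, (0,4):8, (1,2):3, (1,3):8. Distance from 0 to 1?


Dijkstra from 0:
Distances: {0: 0, 1: 9, 2: 10, 3: 17, 4: 8}
Shortest distance to 1 = 9, path = [0, 1]


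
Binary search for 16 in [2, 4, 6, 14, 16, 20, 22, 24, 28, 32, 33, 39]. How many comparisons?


Search for 16:
[0,11] mid=5 arr[5]=20
[0,4] mid=2 arr[2]=6
[3,4] mid=3 arr[3]=14
[4,4] mid=4 arr[4]=16
Total: 4 comparisons


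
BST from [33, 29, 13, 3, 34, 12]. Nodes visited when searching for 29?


BST root = 33
Search for 29: compare at each node
Path: [33, 29]


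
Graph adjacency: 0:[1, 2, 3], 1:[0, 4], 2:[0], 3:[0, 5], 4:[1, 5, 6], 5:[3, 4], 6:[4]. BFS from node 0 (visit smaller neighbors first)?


BFS queue: start with [0]
Visit order: [0, 1, 2, 3, 4, 5, 6]


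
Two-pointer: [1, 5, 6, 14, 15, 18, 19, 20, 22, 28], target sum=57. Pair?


Two pointers: lo=0, hi=9
No pair sums to 57


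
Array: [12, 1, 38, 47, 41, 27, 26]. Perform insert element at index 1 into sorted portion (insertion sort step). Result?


After one pass: [1, 12, 38, 47, 41, 27, 26]


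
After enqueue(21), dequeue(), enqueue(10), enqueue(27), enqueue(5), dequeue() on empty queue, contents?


enqueue(21) -> [21]
dequeue() returns 21 -> []
enqueue(10) -> [10]
enqueue(27) -> [10, 27]
enqueue(5) -> [10, 27, 5]
dequeue() returns 10 -> [27, 5]
Final queue (front to back): [27, 5]


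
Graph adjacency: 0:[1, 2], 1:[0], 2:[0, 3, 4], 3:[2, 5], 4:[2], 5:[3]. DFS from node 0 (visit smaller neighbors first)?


DFS stack-based: start with [0]
Visit order: [0, 1, 2, 3, 5, 4]


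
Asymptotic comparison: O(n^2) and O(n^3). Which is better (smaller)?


quadratic grows slower than cubic
O(n^2) is asymptotically smaller; O(n^3) grows faster


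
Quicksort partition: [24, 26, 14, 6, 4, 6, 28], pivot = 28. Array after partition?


Elements <= 28 go left of pivot.
Result: [24, 26, 14, 6, 4, 6, 28], pivot at index 6


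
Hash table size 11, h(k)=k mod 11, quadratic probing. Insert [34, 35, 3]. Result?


Insertions: 34->slot 1; 35->slot 2; 3->slot 3
Table: [None, 34, 35, 3, None, None, None, None, None, None, None]


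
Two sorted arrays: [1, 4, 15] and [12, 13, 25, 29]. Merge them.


Compare heads, take smaller each step.
Merged: [1, 4, 12, 13, 15, 25, 29]


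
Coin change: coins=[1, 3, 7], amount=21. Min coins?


dp[0]=0; dp[i]=1+min(dp[i-c] for c in coins)
...dp[16]=4, dp[17]=3, dp[18]=4, dp[19]=5, dp[20]=4, dp[21]=3
Minimum coins for 21 = 3


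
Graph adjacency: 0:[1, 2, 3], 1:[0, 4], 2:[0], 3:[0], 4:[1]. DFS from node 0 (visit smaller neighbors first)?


DFS stack-based: start with [0]
Visit order: [0, 1, 4, 2, 3]


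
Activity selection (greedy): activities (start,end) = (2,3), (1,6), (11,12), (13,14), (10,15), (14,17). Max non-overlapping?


Greedy: pick earliest-ending, then skip overlaps.
Selected (4 activities): [(2, 3), (11, 12), (13, 14), (14, 17)]


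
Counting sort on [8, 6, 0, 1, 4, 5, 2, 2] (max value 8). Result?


Count array: [1, 1, 2, 0, 1, 1, 1, 0, 1]
Reconstruct: [0, 1, 2, 2, 4, 5, 6, 8]


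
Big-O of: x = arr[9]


Analysis: constant-time operation, no loop
Complexity: O(1)


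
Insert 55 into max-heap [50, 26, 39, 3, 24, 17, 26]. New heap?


Append 55: [50, 26, 39, 3, 24, 17, 26, 55]
Bubble up: swap idx 7(55) with idx 3(3); swap idx 3(55) with idx 1(26); swap idx 1(55) with idx 0(50)
Result: [55, 50, 39, 26, 24, 17, 26, 3]


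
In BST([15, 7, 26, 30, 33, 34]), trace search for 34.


BST root = 15
Search for 34: compare at each node
Path: [15, 26, 30, 33, 34]


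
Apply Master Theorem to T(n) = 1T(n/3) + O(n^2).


a=1, b=3, c=2. log_3(1)=0 < c=2. Case 3: O(n^c) = O(n^2)
Complexity: O(n^2)


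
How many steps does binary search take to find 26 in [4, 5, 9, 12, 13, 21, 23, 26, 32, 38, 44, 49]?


Search for 26:
[0,11] mid=5 arr[5]=21
[6,11] mid=8 arr[8]=32
[6,7] mid=6 arr[6]=23
[7,7] mid=7 arr[7]=26
Total: 4 comparisons


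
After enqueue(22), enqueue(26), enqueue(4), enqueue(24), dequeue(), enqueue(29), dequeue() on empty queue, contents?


enqueue(22) -> [22]
enqueue(26) -> [22, 26]
enqueue(4) -> [22, 26, 4]
enqueue(24) -> [22, 26, 4, 24]
dequeue() returns 22 -> [26, 4, 24]
enqueue(29) -> [26, 4, 24, 29]
dequeue() returns 26 -> [4, 24, 29]
Final queue (front to back): [4, 24, 29]


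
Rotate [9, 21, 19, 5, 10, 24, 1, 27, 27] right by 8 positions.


Right rotate by 8: [21, 19, 5, 10, 24, 1, 27, 27, 9]


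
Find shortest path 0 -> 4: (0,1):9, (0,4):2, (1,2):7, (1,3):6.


Dijkstra from 0:
Distances: {0: 0, 1: 9, 2: 16, 3: 15, 4: 2}
Shortest distance to 4 = 2, path = [0, 4]


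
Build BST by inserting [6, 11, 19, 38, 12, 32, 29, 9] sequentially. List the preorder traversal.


Root = 6; build tree by BST insertion.
Preorder traversal: [6, 11, 9, 19, 12, 38, 32, 29]


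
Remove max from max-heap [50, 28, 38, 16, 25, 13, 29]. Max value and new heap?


Max = 50
Replace root with last, heapify down
Resulting heap: [38, 28, 29, 16, 25, 13]


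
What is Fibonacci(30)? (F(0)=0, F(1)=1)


F(n)=F(n-1)+F(n-2)
...F(28)=317811, F(29)=514229, F(30)=832040


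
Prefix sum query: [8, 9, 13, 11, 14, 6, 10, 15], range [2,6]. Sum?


Prefix sums: [0, 8, 17, 30, 41, 55, 61, 71, 86]
Sum[2..6] = prefix[7] - prefix[2] = 71 - 17 = 54


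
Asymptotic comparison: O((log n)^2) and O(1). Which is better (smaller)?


constant grows slower than polylogarithmic
O(1) is asymptotically smaller; O((log n)^2) grows faster


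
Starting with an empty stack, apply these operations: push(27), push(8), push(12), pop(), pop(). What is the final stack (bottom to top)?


push(27) -> [27]
push(8) -> [27, 8]
push(12) -> [27, 8, 12]
pop() returns 12 -> [27, 8]
pop() returns 8 -> [27]
Final stack (bottom to top): [27]


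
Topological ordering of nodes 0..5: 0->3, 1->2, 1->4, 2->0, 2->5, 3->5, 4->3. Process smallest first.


Kahn's algorithm, process smallest node first
Order: [1, 2, 0, 4, 3, 5]


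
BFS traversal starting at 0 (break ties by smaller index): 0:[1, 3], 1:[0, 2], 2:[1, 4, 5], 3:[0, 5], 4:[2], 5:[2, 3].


BFS queue: start with [0]
Visit order: [0, 1, 3, 2, 5, 4]


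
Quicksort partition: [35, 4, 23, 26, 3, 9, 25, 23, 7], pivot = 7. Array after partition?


Elements <= 7 go left of pivot.
Result: [4, 3, 7, 26, 35, 9, 25, 23, 23], pivot at index 2


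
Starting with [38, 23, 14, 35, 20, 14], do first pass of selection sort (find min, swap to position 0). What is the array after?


After one pass: [14, 23, 38, 35, 20, 14]


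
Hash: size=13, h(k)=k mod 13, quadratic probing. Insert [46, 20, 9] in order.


Insertions: 46->slot 7; 20->slot 8; 9->slot 9
Table: [None, None, None, None, None, None, None, 46, 20, 9, None, None, None]


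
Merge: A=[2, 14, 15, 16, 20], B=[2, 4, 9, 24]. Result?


Compare heads, take smaller each step.
Merged: [2, 2, 4, 9, 14, 15, 16, 20, 24]


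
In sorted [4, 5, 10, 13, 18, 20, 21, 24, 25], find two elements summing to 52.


Two pointers: lo=0, hi=8
No pair sums to 52


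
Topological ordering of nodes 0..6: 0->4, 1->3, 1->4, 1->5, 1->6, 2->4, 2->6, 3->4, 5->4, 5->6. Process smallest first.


Kahn's algorithm, process smallest node first
Order: [0, 1, 2, 3, 5, 4, 6]


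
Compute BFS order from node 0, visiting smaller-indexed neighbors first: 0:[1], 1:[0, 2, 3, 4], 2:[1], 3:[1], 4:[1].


BFS queue: start with [0]
Visit order: [0, 1, 2, 3, 4]


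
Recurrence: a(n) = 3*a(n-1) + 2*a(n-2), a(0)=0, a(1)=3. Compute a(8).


Build bottom-up:
...a(6)=1485, a(7)=5289, a(8)=3*5289+2*1485=18837


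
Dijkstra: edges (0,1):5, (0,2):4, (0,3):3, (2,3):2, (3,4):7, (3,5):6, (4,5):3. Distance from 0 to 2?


Dijkstra from 0:
Distances: {0: 0, 1: 5, 2: 4, 3: 3, 4: 10, 5: 9}
Shortest distance to 2 = 4, path = [0, 2]


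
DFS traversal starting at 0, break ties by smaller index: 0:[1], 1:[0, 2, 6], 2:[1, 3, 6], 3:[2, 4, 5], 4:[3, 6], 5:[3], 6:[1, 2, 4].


DFS stack-based: start with [0]
Visit order: [0, 1, 2, 3, 4, 6, 5]


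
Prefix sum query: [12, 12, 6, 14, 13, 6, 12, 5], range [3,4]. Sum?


Prefix sums: [0, 12, 24, 30, 44, 57, 63, 75, 80]
Sum[3..4] = prefix[5] - prefix[3] = 57 - 30 = 27


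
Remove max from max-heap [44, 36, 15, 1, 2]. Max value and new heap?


Max = 44
Replace root with last, heapify down
Resulting heap: [36, 2, 15, 1]


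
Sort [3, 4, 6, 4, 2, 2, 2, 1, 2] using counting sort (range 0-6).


Count array: [0, 1, 4, 1, 2, 0, 1]
Reconstruct: [1, 2, 2, 2, 2, 3, 4, 4, 6]


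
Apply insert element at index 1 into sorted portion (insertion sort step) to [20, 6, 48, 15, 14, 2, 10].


After one pass: [6, 20, 48, 15, 14, 2, 10]


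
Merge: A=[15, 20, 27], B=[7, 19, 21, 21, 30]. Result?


Compare heads, take smaller each step.
Merged: [7, 15, 19, 20, 21, 21, 27, 30]


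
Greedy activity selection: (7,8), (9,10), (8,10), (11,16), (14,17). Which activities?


Greedy: pick earliest-ending, then skip overlaps.
Selected (3 activities): [(7, 8), (9, 10), (11, 16)]


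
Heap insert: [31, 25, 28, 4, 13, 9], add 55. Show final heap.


Append 55: [31, 25, 28, 4, 13, 9, 55]
Bubble up: swap idx 6(55) with idx 2(28); swap idx 2(55) with idx 0(31)
Result: [55, 25, 31, 4, 13, 9, 28]


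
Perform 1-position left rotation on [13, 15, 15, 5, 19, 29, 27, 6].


Left rotate by 1: [15, 15, 5, 19, 29, 27, 6, 13]


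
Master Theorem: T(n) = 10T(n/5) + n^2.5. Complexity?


a=10, b=5, c=2.5. log_5(10)=1.431 < c=2.5. Case 3: O(n^c) = O(n^2.500)
Complexity: O(n^2.500)


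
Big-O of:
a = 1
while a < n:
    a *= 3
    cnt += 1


Per nesting level: O(log n) = O(log n)
Complexity: O(log n)


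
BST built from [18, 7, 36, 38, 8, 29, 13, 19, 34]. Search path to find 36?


BST root = 18
Search for 36: compare at each node
Path: [18, 36]


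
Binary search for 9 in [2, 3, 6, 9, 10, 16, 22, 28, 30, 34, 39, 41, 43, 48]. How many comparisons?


Search for 9:
[0,13] mid=6 arr[6]=22
[0,5] mid=2 arr[2]=6
[3,5] mid=4 arr[4]=10
[3,3] mid=3 arr[3]=9
Total: 4 comparisons


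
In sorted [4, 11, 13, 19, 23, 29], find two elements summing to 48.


Two pointers: lo=0, hi=5
Found pair: (19, 29) summing to 48


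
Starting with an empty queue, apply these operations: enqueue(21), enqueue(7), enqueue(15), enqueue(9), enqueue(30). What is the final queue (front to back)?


enqueue(21) -> [21]
enqueue(7) -> [21, 7]
enqueue(15) -> [21, 7, 15]
enqueue(9) -> [21, 7, 15, 9]
enqueue(30) -> [21, 7, 15, 9, 30]
Final queue (front to back): [21, 7, 15, 9, 30]


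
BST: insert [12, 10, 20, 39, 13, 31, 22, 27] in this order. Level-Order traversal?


Root = 12; build tree by BST insertion.
Level-Order traversal: [12, 10, 20, 13, 39, 31, 22, 27]


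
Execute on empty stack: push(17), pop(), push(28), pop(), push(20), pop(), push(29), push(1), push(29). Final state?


push(17) -> [17]
pop() returns 17 -> []
push(28) -> [28]
pop() returns 28 -> []
push(20) -> [20]
pop() returns 20 -> []
push(29) -> [29]
push(1) -> [29, 1]
push(29) -> [29, 1, 29]
Final stack (bottom to top): [29, 1, 29]


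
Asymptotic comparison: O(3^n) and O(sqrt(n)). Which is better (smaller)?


sublinear grows slower than exponential (base 3)
O(sqrt(n)) is asymptotically smaller; O(3^n) grows faster


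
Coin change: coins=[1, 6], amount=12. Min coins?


dp[0]=0; dp[i]=1+min(dp[i-c] for c in coins)
...dp[7]=2, dp[8]=3, dp[9]=4, dp[10]=5, dp[11]=6, dp[12]=2
Minimum coins for 12 = 2


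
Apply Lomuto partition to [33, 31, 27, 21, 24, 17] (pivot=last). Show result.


Elements <= 17 go left of pivot.
Result: [17, 31, 27, 21, 24, 33], pivot at index 0


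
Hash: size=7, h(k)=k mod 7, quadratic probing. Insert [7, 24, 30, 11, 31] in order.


Insertions: 7->slot 0; 24->slot 3; 30->slot 2; 11->slot 4; 31->slot 5
Table: [7, None, 30, 24, 11, 31, None]


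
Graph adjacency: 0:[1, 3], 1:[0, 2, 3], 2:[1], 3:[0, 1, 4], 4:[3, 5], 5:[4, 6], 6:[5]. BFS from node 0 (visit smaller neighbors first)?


BFS queue: start with [0]
Visit order: [0, 1, 3, 2, 4, 5, 6]


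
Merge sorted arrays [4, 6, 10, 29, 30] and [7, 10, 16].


Compare heads, take smaller each step.
Merged: [4, 6, 7, 10, 10, 16, 29, 30]


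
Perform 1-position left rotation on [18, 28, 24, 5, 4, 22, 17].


Left rotate by 1: [28, 24, 5, 4, 22, 17, 18]


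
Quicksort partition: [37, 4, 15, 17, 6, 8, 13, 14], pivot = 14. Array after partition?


Elements <= 14 go left of pivot.
Result: [4, 6, 8, 13, 14, 15, 17, 37], pivot at index 4


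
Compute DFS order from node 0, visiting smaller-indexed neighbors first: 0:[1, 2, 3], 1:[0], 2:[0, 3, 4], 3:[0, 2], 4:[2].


DFS stack-based: start with [0]
Visit order: [0, 1, 2, 3, 4]


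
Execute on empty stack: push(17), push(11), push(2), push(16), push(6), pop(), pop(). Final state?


push(17) -> [17]
push(11) -> [17, 11]
push(2) -> [17, 11, 2]
push(16) -> [17, 11, 2, 16]
push(6) -> [17, 11, 2, 16, 6]
pop() returns 6 -> [17, 11, 2, 16]
pop() returns 16 -> [17, 11, 2]
Final stack (bottom to top): [17, 11, 2]


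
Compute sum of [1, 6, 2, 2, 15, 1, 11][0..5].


Prefix sums: [0, 1, 7, 9, 11, 26, 27, 38]
Sum[0..5] = prefix[6] - prefix[0] = 27 - 0 = 27


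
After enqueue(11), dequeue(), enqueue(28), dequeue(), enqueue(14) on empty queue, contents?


enqueue(11) -> [11]
dequeue() returns 11 -> []
enqueue(28) -> [28]
dequeue() returns 28 -> []
enqueue(14) -> [14]
Final queue (front to back): [14]


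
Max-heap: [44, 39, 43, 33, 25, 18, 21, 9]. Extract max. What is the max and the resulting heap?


Max = 44
Replace root with last, heapify down
Resulting heap: [43, 39, 21, 33, 25, 18, 9]


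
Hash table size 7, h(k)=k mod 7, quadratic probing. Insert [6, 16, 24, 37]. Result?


Insertions: 6->slot 6; 16->slot 2; 24->slot 3; 37->slot 4
Table: [None, None, 16, 24, 37, None, 6]


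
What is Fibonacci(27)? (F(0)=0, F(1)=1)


F(n)=F(n-1)+F(n-2)
...F(25)=75025, F(26)=121393, F(27)=196418


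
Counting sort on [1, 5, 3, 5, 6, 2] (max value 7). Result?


Count array: [0, 1, 1, 1, 0, 2, 1, 0]
Reconstruct: [1, 2, 3, 5, 5, 6]


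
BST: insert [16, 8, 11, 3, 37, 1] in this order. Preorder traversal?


Root = 16; build tree by BST insertion.
Preorder traversal: [16, 8, 3, 1, 11, 37]


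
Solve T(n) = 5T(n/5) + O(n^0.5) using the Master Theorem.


a=5, b=5, c=0.5. log_5(5)=1 > c=0.5. Case 1: O(n^log_b(a)) = O(n)
Complexity: O(n)


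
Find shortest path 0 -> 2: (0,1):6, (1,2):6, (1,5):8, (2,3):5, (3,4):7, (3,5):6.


Dijkstra from 0:
Distances: {0: 0, 1: 6, 2: 12, 3: 17, 4: 24, 5: 14}
Shortest distance to 2 = 12, path = [0, 1, 2]


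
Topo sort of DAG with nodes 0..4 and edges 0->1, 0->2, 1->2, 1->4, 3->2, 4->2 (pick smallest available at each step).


Kahn's algorithm, process smallest node first
Order: [0, 1, 3, 4, 2]


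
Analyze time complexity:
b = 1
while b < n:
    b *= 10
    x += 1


Per nesting level: O(log n) = O(log n)
Complexity: O(log n)


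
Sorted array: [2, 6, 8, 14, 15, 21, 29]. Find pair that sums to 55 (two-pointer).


Two pointers: lo=0, hi=6
No pair sums to 55


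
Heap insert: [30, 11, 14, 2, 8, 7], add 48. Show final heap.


Append 48: [30, 11, 14, 2, 8, 7, 48]
Bubble up: swap idx 6(48) with idx 2(14); swap idx 2(48) with idx 0(30)
Result: [48, 11, 30, 2, 8, 7, 14]


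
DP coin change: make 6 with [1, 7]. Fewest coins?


dp[0]=0; dp[i]=1+min(dp[i-c] for c in coins)
...dp[1]=1, dp[2]=2, dp[3]=3, dp[4]=4, dp[5]=5, dp[6]=6
Minimum coins for 6 = 6


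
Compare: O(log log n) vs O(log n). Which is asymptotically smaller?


double-logarithmic grows slower than logarithmic
O(log log n) is asymptotically smaller; O(log n) grows faster


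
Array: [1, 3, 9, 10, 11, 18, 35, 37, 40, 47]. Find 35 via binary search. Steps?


Search for 35:
[0,9] mid=4 arr[4]=11
[5,9] mid=7 arr[7]=37
[5,6] mid=5 arr[5]=18
[6,6] mid=6 arr[6]=35
Total: 4 comparisons


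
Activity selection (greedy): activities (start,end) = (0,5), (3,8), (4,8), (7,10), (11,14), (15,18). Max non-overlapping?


Greedy: pick earliest-ending, then skip overlaps.
Selected (4 activities): [(0, 5), (7, 10), (11, 14), (15, 18)]


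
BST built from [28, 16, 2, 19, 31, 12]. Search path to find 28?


BST root = 28
Search for 28: compare at each node
Path: [28]


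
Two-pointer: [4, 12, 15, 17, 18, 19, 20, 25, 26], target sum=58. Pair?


Two pointers: lo=0, hi=8
No pair sums to 58


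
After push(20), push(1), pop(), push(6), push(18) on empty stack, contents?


push(20) -> [20]
push(1) -> [20, 1]
pop() returns 1 -> [20]
push(6) -> [20, 6]
push(18) -> [20, 6, 18]
Final stack (bottom to top): [20, 6, 18]


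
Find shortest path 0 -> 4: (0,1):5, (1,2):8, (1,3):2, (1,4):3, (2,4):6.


Dijkstra from 0:
Distances: {0: 0, 1: 5, 2: 13, 3: 7, 4: 8}
Shortest distance to 4 = 8, path = [0, 1, 4]


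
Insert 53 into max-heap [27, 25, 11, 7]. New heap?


Append 53: [27, 25, 11, 7, 53]
Bubble up: swap idx 4(53) with idx 1(25); swap idx 1(53) with idx 0(27)
Result: [53, 27, 11, 7, 25]


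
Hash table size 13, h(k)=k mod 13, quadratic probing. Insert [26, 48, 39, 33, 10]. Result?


Insertions: 26->slot 0; 48->slot 9; 39->slot 1; 33->slot 7; 10->slot 10
Table: [26, 39, None, None, None, None, None, 33, None, 48, 10, None, None]


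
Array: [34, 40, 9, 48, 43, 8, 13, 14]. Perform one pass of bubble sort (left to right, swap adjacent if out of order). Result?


After one pass: [34, 9, 40, 43, 8, 13, 14, 48]


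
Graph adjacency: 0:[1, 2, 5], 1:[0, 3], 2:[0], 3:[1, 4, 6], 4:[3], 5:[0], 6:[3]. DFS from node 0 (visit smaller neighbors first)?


DFS stack-based: start with [0]
Visit order: [0, 1, 3, 4, 6, 2, 5]


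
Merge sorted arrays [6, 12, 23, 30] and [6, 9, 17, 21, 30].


Compare heads, take smaller each step.
Merged: [6, 6, 9, 12, 17, 21, 23, 30, 30]


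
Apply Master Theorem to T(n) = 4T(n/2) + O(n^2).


a=4, b=2, c=2. log_2(4)=2 = c=2. Case 2: O(n^c log n) = O(n^2 log n)
Complexity: O(n^2 log n)


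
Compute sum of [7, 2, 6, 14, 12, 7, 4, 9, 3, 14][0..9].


Prefix sums: [0, 7, 9, 15, 29, 41, 48, 52, 61, 64, 78]
Sum[0..9] = prefix[10] - prefix[0] = 78 - 0 = 78


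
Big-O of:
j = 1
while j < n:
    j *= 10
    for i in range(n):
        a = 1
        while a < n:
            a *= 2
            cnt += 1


Per nesting level: O(log n) * O(n) * O(log n) = O(n (log n)^2)
Complexity: O(n (log n)^2)


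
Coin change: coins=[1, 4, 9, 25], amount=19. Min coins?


dp[0]=0; dp[i]=1+min(dp[i-c] for c in coins)
...dp[14]=3, dp[15]=4, dp[16]=4, dp[17]=3, dp[18]=2, dp[19]=3
Minimum coins for 19 = 3


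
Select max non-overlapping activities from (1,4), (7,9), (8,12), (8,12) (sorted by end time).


Greedy: pick earliest-ending, then skip overlaps.
Selected (2 activities): [(1, 4), (7, 9)]


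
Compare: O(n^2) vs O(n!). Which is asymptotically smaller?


quadratic grows slower than factorial
O(n^2) is asymptotically smaller; O(n!) grows faster


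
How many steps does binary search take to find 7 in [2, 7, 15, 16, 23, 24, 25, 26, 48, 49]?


Search for 7:
[0,9] mid=4 arr[4]=23
[0,3] mid=1 arr[1]=7
Total: 2 comparisons


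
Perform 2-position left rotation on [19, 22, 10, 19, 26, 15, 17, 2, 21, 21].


Left rotate by 2: [10, 19, 26, 15, 17, 2, 21, 21, 19, 22]


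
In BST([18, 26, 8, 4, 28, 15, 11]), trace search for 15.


BST root = 18
Search for 15: compare at each node
Path: [18, 8, 15]


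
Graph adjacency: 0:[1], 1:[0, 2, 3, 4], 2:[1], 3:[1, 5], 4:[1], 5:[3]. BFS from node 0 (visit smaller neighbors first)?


BFS queue: start with [0]
Visit order: [0, 1, 2, 3, 4, 5]


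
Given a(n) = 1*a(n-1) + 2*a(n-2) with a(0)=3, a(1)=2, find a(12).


Build bottom-up:
...a(10)=1708, a(11)=3412, a(12)=1*3412+2*1708=6828


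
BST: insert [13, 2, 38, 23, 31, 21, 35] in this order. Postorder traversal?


Root = 13; build tree by BST insertion.
Postorder traversal: [2, 21, 35, 31, 23, 38, 13]


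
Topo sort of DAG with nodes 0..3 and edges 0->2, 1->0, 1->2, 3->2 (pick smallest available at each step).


Kahn's algorithm, process smallest node first
Order: [1, 0, 3, 2]


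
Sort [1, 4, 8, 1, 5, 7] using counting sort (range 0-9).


Count array: [0, 2, 0, 0, 1, 1, 0, 1, 1, 0]
Reconstruct: [1, 1, 4, 5, 7, 8]


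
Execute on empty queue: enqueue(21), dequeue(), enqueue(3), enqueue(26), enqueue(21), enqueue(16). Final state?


enqueue(21) -> [21]
dequeue() returns 21 -> []
enqueue(3) -> [3]
enqueue(26) -> [3, 26]
enqueue(21) -> [3, 26, 21]
enqueue(16) -> [3, 26, 21, 16]
Final queue (front to back): [3, 26, 21, 16]


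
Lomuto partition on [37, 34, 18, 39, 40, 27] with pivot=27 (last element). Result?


Elements <= 27 go left of pivot.
Result: [18, 27, 37, 39, 40, 34], pivot at index 1


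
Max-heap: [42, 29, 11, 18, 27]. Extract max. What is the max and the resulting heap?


Max = 42
Replace root with last, heapify down
Resulting heap: [29, 27, 11, 18]


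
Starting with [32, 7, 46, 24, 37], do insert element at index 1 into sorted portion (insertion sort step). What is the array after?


After one pass: [7, 32, 46, 24, 37]


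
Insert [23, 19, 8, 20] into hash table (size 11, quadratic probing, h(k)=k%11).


Insertions: 23->slot 1; 19->slot 8; 8->slot 9; 20->slot 10
Table: [None, 23, None, None, None, None, None, None, 19, 8, 20]


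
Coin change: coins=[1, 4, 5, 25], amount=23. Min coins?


dp[0]=0; dp[i]=1+min(dp[i-c] for c in coins)
...dp[18]=4, dp[19]=4, dp[20]=4, dp[21]=5, dp[22]=5, dp[23]=5
Minimum coins for 23 = 5


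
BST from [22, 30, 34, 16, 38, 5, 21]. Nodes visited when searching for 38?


BST root = 22
Search for 38: compare at each node
Path: [22, 30, 34, 38]


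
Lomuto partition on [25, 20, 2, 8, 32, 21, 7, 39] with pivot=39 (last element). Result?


Elements <= 39 go left of pivot.
Result: [25, 20, 2, 8, 32, 21, 7, 39], pivot at index 7


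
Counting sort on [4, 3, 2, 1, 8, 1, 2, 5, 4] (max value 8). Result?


Count array: [0, 2, 2, 1, 2, 1, 0, 0, 1]
Reconstruct: [1, 1, 2, 2, 3, 4, 4, 5, 8]


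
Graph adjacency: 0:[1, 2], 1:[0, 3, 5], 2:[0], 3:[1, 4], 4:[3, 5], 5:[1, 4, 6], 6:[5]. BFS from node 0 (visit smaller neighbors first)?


BFS queue: start with [0]
Visit order: [0, 1, 2, 3, 5, 4, 6]


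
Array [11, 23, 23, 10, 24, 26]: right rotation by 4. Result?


Right rotate by 4: [23, 10, 24, 26, 11, 23]


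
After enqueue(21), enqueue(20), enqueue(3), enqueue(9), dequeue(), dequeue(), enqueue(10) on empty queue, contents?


enqueue(21) -> [21]
enqueue(20) -> [21, 20]
enqueue(3) -> [21, 20, 3]
enqueue(9) -> [21, 20, 3, 9]
dequeue() returns 21 -> [20, 3, 9]
dequeue() returns 20 -> [3, 9]
enqueue(10) -> [3, 9, 10]
Final queue (front to back): [3, 9, 10]


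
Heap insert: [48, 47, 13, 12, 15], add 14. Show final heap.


Append 14: [48, 47, 13, 12, 15, 14]
Bubble up: swap idx 5(14) with idx 2(13)
Result: [48, 47, 14, 12, 15, 13]


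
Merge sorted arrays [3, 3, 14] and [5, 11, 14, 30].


Compare heads, take smaller each step.
Merged: [3, 3, 5, 11, 14, 14, 30]


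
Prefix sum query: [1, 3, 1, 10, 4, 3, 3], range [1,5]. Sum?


Prefix sums: [0, 1, 4, 5, 15, 19, 22, 25]
Sum[1..5] = prefix[6] - prefix[1] = 22 - 1 = 21


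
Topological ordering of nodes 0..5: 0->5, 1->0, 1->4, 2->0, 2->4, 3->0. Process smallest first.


Kahn's algorithm, process smallest node first
Order: [1, 2, 3, 0, 4, 5]


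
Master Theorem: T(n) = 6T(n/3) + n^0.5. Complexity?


a=6, b=3, c=0.5. log_3(6)=1.631 > c=0.5. Case 1: O(n^log_b(a)) = O(n^1.631)
Complexity: O(n^1.631)


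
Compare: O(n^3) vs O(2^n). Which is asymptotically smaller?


cubic grows slower than exponential
O(n^3) is asymptotically smaller; O(2^n) grows faster


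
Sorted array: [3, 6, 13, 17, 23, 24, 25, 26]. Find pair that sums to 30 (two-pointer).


Two pointers: lo=0, hi=7
Found pair: (6, 24) summing to 30


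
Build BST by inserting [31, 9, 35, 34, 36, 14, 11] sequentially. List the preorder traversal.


Root = 31; build tree by BST insertion.
Preorder traversal: [31, 9, 14, 11, 35, 34, 36]


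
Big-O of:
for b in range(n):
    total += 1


Per nesting level: O(n) = O(n)
Complexity: O(n)


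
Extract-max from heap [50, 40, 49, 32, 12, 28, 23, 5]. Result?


Max = 50
Replace root with last, heapify down
Resulting heap: [49, 40, 28, 32, 12, 5, 23]


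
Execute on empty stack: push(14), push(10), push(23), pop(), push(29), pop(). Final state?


push(14) -> [14]
push(10) -> [14, 10]
push(23) -> [14, 10, 23]
pop() returns 23 -> [14, 10]
push(29) -> [14, 10, 29]
pop() returns 29 -> [14, 10]
Final stack (bottom to top): [14, 10]


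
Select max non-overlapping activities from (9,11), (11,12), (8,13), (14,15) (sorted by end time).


Greedy: pick earliest-ending, then skip overlaps.
Selected (3 activities): [(9, 11), (11, 12), (14, 15)]


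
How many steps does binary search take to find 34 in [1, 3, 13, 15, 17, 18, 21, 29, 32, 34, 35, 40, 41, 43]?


Search for 34:
[0,13] mid=6 arr[6]=21
[7,13] mid=10 arr[10]=35
[7,9] mid=8 arr[8]=32
[9,9] mid=9 arr[9]=34
Total: 4 comparisons


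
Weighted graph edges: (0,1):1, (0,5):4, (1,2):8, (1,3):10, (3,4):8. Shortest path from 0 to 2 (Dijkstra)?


Dijkstra from 0:
Distances: {0: 0, 1: 1, 2: 9, 3: 11, 4: 19, 5: 4}
Shortest distance to 2 = 9, path = [0, 1, 2]


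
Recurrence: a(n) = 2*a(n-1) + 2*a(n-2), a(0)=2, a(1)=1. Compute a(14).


Build bottom-up:
...a(12)=123008, a(13)=336064, a(14)=2*336064+2*123008=918144
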